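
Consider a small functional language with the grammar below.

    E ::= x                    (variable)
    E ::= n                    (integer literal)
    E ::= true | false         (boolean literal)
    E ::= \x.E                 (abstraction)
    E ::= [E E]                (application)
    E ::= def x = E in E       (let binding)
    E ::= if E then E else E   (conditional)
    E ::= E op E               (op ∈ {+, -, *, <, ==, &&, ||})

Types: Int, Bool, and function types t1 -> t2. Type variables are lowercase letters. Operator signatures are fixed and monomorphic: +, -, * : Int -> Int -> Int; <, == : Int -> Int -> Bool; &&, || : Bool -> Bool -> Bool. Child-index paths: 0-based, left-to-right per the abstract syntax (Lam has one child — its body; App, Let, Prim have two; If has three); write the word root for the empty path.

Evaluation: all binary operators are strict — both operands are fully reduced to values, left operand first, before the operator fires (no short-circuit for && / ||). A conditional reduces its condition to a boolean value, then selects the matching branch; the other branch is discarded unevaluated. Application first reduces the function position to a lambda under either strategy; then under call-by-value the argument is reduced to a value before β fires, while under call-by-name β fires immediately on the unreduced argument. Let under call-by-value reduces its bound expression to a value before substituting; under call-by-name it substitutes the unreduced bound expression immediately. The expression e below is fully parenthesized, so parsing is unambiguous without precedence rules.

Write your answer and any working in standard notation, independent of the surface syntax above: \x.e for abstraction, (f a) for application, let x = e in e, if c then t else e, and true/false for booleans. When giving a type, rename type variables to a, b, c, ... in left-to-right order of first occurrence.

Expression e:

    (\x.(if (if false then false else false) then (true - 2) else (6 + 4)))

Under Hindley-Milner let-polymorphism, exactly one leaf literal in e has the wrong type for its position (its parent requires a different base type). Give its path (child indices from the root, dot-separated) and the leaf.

Derivation:
  unify Bool ~ Bool
  unify Bool ~ Bool
  unify Bool ~ Bool
  unify Bool ~ Int
  FAIL: mismatch Bool ~ Int

Answer: 0.1.0 : true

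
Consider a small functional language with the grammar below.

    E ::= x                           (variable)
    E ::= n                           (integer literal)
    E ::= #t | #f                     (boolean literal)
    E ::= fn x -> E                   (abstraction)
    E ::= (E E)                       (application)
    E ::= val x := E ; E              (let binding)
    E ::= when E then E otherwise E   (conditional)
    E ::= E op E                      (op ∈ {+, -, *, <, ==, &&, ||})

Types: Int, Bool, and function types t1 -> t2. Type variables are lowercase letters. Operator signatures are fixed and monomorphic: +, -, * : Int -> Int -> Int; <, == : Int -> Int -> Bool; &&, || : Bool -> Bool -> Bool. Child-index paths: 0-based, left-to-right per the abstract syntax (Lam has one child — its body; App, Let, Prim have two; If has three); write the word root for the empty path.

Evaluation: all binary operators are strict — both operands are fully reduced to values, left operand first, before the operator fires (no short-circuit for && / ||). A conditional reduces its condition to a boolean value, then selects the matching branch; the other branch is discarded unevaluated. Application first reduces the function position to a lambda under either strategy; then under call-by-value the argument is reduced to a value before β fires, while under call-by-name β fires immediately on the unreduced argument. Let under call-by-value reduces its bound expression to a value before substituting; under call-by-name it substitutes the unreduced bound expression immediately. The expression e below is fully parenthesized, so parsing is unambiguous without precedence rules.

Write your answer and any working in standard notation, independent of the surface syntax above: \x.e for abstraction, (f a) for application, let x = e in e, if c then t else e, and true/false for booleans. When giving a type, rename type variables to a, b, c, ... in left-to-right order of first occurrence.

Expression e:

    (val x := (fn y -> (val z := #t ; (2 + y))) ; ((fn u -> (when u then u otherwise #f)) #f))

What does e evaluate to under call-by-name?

Trace:
step 0: (let x = (\y.(let z = true in (2 + y))) in ((\u.(if u then u else false)) false))
step 1: [let@root] ((\u.(if u then u else false)) false)
step 2: [beta@root] (if false then false else false)
step 3: [if@root] false

Answer: false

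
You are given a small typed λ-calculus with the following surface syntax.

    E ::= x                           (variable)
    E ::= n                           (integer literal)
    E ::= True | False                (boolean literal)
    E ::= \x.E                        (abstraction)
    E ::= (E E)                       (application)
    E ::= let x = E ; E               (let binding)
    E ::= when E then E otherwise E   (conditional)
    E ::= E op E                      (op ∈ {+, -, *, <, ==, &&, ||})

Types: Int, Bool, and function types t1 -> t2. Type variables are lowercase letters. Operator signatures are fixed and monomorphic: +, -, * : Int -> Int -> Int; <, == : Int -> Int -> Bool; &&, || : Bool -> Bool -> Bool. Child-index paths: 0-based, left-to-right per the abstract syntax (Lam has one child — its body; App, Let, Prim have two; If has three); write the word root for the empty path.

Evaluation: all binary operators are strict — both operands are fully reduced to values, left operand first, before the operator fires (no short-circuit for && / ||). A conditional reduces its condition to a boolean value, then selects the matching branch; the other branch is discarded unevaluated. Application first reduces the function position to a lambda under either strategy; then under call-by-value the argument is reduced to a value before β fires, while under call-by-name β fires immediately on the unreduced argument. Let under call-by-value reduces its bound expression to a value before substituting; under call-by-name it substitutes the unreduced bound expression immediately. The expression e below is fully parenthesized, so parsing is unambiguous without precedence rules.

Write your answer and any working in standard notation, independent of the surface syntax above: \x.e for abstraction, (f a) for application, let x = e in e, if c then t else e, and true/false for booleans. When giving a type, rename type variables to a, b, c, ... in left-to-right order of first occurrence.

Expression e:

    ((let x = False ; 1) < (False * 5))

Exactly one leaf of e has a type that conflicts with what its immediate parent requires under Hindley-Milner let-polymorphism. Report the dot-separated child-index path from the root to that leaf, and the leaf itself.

Answer: 1.0 : false

Working:
let x : Bool
  unify Int ~ Int
  unify Bool ~ Int
  FAIL: mismatch Bool ~ Int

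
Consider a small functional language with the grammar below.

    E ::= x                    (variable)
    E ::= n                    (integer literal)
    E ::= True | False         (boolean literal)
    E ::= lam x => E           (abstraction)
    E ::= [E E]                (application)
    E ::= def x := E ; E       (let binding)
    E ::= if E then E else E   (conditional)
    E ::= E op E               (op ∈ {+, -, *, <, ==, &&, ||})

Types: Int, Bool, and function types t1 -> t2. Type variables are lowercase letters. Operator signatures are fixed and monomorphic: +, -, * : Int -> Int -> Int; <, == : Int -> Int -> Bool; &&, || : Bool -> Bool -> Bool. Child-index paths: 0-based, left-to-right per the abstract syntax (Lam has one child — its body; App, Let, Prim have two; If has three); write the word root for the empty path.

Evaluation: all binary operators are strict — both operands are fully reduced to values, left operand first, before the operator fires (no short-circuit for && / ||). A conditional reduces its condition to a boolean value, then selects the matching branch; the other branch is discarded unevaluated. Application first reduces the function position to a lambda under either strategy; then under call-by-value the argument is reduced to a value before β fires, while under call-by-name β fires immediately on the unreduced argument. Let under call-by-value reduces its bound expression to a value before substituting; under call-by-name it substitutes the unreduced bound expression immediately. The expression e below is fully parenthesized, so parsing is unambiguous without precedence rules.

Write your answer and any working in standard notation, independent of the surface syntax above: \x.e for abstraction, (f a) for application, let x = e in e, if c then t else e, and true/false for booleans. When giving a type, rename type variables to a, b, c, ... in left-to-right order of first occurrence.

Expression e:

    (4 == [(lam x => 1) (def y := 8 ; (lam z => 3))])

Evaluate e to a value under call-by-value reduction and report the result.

Answer: false

Derivation:
step 0: (4 == ((\x.1) (let y = 8 in (\z.3))))
step 1: [let@1.1] (4 == ((\x.1) (\z.3)))
step 2: [beta@1] (4 == 1)
step 3: [delta@root] false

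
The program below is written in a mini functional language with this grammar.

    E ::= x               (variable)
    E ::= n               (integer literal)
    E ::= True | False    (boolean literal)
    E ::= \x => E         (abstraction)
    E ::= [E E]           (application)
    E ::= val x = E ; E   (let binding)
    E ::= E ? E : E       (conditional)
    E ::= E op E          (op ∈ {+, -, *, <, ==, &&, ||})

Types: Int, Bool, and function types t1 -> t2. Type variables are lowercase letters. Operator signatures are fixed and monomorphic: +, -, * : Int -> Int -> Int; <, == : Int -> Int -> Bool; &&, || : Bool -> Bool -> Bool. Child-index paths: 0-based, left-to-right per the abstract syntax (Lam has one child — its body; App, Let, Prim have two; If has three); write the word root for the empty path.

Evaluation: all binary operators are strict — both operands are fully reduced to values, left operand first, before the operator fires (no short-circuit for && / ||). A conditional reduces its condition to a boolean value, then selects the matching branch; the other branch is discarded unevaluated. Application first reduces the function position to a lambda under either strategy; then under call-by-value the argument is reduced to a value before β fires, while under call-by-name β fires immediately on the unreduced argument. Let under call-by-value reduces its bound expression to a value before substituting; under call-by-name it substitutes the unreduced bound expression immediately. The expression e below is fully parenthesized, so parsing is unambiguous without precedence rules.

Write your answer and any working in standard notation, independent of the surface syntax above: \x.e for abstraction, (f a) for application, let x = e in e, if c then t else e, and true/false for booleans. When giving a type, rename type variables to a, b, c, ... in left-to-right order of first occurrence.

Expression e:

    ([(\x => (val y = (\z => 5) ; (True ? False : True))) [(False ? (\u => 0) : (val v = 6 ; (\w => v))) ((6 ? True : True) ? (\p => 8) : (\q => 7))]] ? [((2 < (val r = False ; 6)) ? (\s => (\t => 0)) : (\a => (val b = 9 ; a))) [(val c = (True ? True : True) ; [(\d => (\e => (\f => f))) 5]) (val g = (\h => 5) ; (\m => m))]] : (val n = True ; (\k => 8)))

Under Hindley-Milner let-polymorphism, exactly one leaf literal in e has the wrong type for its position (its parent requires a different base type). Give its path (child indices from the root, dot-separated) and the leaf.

Answer: 0.1.1.0.0 : 6

Trace:
\z._ : b -> Int
let y : forall. b -> Int
  unify Bool ~ Bool
  unify Bool ~ Bool
\x._ : a -> Bool
  unify Bool ~ Bool
\u._ : c -> Int
let v : Int
v : Int
\w._ : d -> Int
  unify c -> Int ~ d -> Int
  unify c ~ d
  unify Int ~ Int
  unify Int ~ Bool
  FAIL: mismatch Int ~ Bool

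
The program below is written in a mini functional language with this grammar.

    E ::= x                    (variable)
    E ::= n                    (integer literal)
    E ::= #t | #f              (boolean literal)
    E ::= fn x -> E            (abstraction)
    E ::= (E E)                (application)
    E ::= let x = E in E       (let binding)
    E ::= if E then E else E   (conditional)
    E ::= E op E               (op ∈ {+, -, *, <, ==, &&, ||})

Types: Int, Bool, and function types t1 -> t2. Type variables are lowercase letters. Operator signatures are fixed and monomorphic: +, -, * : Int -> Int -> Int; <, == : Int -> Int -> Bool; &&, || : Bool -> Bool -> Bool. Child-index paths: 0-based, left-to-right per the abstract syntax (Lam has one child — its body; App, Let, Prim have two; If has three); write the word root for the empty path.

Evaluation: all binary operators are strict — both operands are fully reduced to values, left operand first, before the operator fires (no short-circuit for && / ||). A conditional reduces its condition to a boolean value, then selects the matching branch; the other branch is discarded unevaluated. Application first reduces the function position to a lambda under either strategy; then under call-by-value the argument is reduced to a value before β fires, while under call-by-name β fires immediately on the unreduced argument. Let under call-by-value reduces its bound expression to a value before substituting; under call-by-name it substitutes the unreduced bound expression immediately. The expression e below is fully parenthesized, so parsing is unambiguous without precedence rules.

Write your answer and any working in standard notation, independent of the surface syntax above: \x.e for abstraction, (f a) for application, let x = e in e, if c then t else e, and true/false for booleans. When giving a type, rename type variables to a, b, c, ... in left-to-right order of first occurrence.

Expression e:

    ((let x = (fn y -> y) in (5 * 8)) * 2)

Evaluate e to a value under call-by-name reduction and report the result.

Answer: 80

Trace:
step 0: ((let x = (\y.y) in (5 * 8)) * 2)
step 1: [let@0] ((5 * 8) * 2)
step 2: [delta@0] (40 * 2)
step 3: [delta@root] 80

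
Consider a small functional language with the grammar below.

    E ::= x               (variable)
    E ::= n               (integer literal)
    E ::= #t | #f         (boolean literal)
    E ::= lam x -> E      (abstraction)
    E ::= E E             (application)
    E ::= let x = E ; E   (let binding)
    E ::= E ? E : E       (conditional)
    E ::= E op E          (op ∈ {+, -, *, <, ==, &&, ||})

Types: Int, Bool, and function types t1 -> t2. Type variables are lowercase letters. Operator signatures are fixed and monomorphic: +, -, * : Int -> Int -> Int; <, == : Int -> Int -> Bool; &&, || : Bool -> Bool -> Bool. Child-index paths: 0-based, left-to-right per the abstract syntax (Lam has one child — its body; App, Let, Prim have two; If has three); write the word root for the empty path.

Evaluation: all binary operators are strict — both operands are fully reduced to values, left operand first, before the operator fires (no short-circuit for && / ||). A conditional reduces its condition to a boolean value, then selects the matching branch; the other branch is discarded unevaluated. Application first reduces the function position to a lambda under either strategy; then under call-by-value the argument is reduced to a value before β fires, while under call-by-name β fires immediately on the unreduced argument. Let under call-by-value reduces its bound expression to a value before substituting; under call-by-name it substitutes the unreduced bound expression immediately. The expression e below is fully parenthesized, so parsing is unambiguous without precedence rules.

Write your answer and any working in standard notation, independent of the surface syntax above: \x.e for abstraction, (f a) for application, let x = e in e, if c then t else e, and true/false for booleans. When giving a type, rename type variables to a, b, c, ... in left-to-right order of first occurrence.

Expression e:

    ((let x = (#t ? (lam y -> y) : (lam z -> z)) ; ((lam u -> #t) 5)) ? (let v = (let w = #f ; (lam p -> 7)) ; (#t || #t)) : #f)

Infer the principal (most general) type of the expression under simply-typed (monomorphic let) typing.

Answer: Bool

Working:
  unify Bool ~ Bool
y : a
\y._ : a -> a
z : b
\z._ : b -> b
  unify a -> a ~ b -> b
  unify a ~ b
  unify b ~ b
let x : b -> b
\u._ : c -> Bool
  unify c -> Bool ~ Int -> d
  unify c ~ Int
  unify Bool ~ d
_ _ : Bool
  unify Bool ~ Bool
let w : Bool
\p._ : e -> Int
let v : e -> Int
  unify Bool ~ Bool
  unify Bool ~ Bool
  unify Bool ~ Bool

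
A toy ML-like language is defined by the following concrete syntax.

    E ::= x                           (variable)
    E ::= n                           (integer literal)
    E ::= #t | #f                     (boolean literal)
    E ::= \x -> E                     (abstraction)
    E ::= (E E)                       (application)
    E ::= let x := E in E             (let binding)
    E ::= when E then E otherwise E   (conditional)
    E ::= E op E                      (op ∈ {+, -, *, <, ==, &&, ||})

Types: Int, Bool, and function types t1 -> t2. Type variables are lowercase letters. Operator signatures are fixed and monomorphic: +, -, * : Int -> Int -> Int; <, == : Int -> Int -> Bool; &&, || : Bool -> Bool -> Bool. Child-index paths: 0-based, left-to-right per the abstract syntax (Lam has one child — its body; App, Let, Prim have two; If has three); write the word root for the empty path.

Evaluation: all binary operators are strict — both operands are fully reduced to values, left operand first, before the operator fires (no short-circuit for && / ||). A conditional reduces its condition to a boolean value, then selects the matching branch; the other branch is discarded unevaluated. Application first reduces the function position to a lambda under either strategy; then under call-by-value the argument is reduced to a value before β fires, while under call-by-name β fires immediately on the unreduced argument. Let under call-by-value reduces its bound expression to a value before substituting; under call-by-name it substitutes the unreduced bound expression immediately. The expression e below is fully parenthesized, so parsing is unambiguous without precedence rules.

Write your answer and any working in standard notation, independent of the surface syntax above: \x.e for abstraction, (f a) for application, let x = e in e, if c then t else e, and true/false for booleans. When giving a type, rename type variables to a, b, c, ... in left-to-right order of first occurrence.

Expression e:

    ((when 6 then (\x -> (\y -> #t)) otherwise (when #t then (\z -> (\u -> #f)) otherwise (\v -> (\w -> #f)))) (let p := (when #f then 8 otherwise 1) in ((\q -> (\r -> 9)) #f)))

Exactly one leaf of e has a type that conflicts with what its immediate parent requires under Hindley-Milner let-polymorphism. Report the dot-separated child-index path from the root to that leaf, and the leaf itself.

Answer: 0.0 : 6

Working:
  unify Int ~ Bool
  FAIL: mismatch Int ~ Bool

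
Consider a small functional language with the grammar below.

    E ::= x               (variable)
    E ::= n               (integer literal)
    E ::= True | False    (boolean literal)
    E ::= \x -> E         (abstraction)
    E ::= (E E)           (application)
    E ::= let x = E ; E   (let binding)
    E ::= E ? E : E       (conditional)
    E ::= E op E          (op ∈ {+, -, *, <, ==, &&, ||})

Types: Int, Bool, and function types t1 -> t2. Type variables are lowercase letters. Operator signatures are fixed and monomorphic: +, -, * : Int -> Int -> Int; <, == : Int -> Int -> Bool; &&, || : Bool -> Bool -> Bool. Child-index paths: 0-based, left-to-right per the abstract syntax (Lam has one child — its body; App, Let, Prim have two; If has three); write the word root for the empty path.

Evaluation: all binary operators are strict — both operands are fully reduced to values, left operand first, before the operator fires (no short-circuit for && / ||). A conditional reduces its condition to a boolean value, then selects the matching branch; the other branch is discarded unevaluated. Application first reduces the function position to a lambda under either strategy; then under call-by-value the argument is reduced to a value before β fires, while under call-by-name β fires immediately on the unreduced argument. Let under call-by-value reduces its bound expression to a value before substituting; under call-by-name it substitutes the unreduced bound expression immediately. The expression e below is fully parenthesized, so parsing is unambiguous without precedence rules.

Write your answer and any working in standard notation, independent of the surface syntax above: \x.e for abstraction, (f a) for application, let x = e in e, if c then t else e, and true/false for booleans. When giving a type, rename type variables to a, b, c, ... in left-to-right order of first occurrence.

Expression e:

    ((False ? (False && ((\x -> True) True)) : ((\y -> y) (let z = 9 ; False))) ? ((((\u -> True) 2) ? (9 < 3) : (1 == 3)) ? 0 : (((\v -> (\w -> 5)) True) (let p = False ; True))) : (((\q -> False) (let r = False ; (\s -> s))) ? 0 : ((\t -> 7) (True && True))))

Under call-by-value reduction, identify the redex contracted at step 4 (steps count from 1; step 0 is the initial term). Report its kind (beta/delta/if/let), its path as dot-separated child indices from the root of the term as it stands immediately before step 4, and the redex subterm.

Working:
step 0: (if (if false then (false && ((\x.true) true)) else ((\y.y) (let z = 9 in false))) then (if (if ((\u.true) 2) then (9 < 3) else (1 == 3)) then 0 else (((\v.(\w.5)) true) (let p = false in true))) else (if ((\q.false) (let r = false in (\s.s))) then 0 else ((\t.7) (true && true))))
step 1: [if@0] (if ((\y.y) (let z = 9 in false)) then (if (if ((\u.true) 2) then (9 < 3) else (1 == 3)) then 0 else (((\v.(\w.5)) true) (let p = false in true))) else (if ((\q.false) (let r = false in (\s.s))) then 0 else ((\t.7) (true && true))))
step 2: [let@0.1] (if ((\y.y) false) then (if (if ((\u.true) 2) then (9 < 3) else (1 == 3)) then 0 else (((\v.(\w.5)) true) (let p = false in true))) else (if ((\q.false) (let r = false in (\s.s))) then 0 else ((\t.7) (true && true))))
step 3: [beta@0] (if false then (if (if ((\u.true) 2) then (9 < 3) else (1 == 3)) then 0 else (((\v.(\w.5)) true) (let p = false in true))) else (if ((\q.false) (let r = false in (\s.s))) then 0 else ((\t.7) (true && true))))
step 4: [if@root] (if ((\q.false) (let r = false in (\s.s))) then 0 else ((\t.7) (true && true)))

Answer: if at root : (if false then (if (if ((\u.true) 2) then (9 < 3) else (1 == 3)) then 0 else (((\v.(\w.5)) true) (let p = false in true))) else (if ((\q.false) (let r = false in (\s.s))) then 0 else ((\t.7) (true && true))))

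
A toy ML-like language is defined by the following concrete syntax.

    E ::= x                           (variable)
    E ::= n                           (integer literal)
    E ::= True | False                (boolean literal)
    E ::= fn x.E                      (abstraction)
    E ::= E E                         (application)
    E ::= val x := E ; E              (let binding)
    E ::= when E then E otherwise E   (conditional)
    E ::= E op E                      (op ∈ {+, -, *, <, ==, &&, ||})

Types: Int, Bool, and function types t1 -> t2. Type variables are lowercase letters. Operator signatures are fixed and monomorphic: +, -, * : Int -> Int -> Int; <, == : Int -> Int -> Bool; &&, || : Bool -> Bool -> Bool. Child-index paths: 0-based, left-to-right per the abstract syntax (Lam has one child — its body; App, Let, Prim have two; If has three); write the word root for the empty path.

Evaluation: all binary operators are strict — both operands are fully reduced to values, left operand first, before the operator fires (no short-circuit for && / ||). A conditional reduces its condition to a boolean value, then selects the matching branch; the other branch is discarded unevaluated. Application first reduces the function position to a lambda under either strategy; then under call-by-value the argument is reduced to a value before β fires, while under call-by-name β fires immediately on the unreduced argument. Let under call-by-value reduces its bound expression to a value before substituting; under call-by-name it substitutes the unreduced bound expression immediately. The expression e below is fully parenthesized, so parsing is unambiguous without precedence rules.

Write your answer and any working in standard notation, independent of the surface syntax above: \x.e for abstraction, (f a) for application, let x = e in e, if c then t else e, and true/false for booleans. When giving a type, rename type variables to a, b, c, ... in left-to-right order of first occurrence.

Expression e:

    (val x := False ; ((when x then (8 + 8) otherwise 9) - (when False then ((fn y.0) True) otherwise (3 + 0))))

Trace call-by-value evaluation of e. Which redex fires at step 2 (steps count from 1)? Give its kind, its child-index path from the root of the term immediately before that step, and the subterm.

Trace:
step 0: (let x = false in ((if x then (8 + 8) else 9) - (if false then ((\y.0) true) else (3 + 0))))
step 1: [let@root] ((if false then (8 + 8) else 9) - (if false then ((\y.0) true) else (3 + 0)))
step 2: [if@0] (9 - (if false then ((\y.0) true) else (3 + 0)))

Answer: if at 0 : (if false then (8 + 8) else 9)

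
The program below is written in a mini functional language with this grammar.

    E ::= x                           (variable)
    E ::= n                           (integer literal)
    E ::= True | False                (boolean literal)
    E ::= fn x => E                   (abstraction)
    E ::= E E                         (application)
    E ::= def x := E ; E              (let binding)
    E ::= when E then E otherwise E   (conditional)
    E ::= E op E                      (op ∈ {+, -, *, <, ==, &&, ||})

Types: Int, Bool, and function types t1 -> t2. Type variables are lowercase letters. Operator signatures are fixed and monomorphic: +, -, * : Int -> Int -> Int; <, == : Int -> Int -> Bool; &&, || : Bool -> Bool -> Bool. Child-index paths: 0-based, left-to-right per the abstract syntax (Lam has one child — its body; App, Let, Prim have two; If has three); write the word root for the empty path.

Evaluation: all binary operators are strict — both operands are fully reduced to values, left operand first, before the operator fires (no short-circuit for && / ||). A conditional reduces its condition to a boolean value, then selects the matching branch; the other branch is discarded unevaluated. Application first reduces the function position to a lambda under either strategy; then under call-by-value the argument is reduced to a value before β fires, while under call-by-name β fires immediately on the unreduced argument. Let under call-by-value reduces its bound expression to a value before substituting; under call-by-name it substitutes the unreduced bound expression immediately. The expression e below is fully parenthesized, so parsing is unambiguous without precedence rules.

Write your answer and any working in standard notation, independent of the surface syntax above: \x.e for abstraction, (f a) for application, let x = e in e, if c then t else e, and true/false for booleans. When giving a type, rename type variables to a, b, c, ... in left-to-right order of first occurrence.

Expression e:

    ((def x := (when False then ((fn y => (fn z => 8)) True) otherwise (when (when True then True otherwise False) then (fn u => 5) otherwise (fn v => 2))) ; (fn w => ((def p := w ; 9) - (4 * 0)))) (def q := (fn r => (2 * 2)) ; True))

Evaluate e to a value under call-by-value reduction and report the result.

Answer: 9

Working:
step 0: ((let x = (if false then ((\y.(\z.8)) true) else (if (if true then true else false) then (\u.5) else (\v.2))) in (\w.((let p = w in 9) - (4 * 0)))) (let q = (\r.(2 * 2)) in true))
step 1: [if@0.0] ((let x = (if (if true then true else false) then (\u.5) else (\v.2)) in (\w.((let p = w in 9) - (4 * 0)))) (let q = (\r.(2 * 2)) in true))
step 2: [if@0.0.0] ((let x = (if true then (\u.5) else (\v.2)) in (\w.((let p = w in 9) - (4 * 0)))) (let q = (\r.(2 * 2)) in true))
step 3: [if@0.0] ((let x = (\u.5) in (\w.((let p = w in 9) - (4 * 0)))) (let q = (\r.(2 * 2)) in true))
step 4: [let@0] ((\w.((let p = w in 9) - (4 * 0))) (let q = (\r.(2 * 2)) in true))
step 5: [let@1] ((\w.((let p = w in 9) - (4 * 0))) true)
step 6: [beta@root] ((let p = true in 9) - (4 * 0))
step 7: [let@0] (9 - (4 * 0))
step 8: [delta@1] (9 - 0)
step 9: [delta@root] 9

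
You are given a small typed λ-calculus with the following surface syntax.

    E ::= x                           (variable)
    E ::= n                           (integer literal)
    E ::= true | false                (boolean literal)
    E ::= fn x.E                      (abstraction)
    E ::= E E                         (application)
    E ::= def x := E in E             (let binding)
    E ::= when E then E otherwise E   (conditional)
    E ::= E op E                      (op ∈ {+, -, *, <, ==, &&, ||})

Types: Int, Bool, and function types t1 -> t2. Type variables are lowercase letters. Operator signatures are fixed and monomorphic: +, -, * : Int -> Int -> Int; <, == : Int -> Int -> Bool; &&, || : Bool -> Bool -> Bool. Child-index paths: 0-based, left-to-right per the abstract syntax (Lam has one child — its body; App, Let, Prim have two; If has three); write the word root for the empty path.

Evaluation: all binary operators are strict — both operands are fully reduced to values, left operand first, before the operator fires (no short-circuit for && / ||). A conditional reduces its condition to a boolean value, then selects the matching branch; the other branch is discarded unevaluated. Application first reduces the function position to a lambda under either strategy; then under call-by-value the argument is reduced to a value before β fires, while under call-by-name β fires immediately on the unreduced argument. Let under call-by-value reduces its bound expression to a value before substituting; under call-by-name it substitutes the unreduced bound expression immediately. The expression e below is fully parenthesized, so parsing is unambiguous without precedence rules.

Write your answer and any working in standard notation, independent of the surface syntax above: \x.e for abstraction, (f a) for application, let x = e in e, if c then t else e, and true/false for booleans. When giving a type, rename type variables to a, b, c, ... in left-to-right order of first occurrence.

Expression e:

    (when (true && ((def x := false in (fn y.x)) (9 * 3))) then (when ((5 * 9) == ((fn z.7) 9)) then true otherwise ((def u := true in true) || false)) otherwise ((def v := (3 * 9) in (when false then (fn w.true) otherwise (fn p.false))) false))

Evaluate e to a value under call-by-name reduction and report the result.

Trace:
step 0: (if (true && ((let x = false in (\y.x)) (9 * 3))) then (if ((5 * 9) == ((\z.7) 9)) then true else ((let u = true in true) || false)) else ((let v = (3 * 9) in (if false then (\w.true) else (\p.false))) false))
step 1: [let@0.1.0] (if (true && ((\y.false) (9 * 3))) then (if ((5 * 9) == ((\z.7) 9)) then true else ((let u = true in true) || false)) else ((let v = (3 * 9) in (if false then (\w.true) else (\p.false))) false))
step 2: [beta@0.1] (if (true && false) then (if ((5 * 9) == ((\z.7) 9)) then true else ((let u = true in true) || false)) else ((let v = (3 * 9) in (if false then (\w.true) else (\p.false))) false))
step 3: [delta@0] (if false then (if ((5 * 9) == ((\z.7) 9)) then true else ((let u = true in true) || false)) else ((let v = (3 * 9) in (if false then (\w.true) else (\p.false))) false))
step 4: [if@root] ((let v = (3 * 9) in (if false then (\w.true) else (\p.false))) false)
step 5: [let@0] ((if false then (\w.true) else (\p.false)) false)
step 6: [if@0] ((\p.false) false)
step 7: [beta@root] false

Answer: false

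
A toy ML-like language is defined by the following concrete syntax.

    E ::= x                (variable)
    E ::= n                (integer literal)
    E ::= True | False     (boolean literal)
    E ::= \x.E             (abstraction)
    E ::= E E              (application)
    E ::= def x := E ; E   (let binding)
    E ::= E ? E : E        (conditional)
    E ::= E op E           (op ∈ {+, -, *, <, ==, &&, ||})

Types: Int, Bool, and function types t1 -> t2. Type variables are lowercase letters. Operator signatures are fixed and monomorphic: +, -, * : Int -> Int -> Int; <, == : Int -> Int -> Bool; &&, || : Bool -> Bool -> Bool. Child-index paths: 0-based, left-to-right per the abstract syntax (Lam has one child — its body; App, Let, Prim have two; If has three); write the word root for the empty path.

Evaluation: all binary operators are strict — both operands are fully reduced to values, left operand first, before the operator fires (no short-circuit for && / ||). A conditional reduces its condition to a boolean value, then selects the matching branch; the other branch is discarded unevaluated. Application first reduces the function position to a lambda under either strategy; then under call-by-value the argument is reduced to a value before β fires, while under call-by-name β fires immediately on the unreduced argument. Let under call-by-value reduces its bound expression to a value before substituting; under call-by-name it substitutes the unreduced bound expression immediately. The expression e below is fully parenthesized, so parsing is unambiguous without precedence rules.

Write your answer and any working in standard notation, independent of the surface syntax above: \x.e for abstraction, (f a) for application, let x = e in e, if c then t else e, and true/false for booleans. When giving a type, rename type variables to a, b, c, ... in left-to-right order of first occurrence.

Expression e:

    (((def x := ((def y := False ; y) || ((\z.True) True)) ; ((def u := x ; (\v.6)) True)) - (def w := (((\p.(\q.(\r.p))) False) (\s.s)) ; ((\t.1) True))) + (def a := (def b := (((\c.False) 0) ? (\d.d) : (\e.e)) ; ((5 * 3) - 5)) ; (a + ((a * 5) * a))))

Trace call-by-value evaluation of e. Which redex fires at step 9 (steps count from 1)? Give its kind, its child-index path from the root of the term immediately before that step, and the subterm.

Answer: let at 0.1 : (let w = (\r.false) in ((\t.1) true))

Working:
step 0: (((let x = ((let y = false in y) || ((\z.true) true)) in ((let u = x in (\v.6)) true)) - (let w = (((\p.(\q.(\r.p))) false) (\s.s)) in ((\t.1) true))) + (let a = (let b = (if ((\c.false) 0) then (\d.d) else (\e.e)) in ((5 * 3) - 5)) in (a + ((a * 5) * a))))
step 1: [let@0.0.0.0] (((let x = (false || ((\z.true) true)) in ((let u = x in (\v.6)) true)) - (let w = (((\p.(\q.(\r.p))) false) (\s.s)) in ((\t.1) true))) + (let a = (let b = (if ((\c.false) 0) then (\d.d) else (\e.e)) in ((5 * 3) - 5)) in (a + ((a * 5) * a))))
step 2: [beta@0.0.0.1] (((let x = (false || true) in ((let u = x in (\v.6)) true)) - (let w = (((\p.(\q.(\r.p))) false) (\s.s)) in ((\t.1) true))) + (let a = (let b = (if ((\c.false) 0) then (\d.d) else (\e.e)) in ((5 * 3) - 5)) in (a + ((a * 5) * a))))
step 3: [delta@0.0.0] (((let x = true in ((let u = x in (\v.6)) true)) - (let w = (((\p.(\q.(\r.p))) false) (\s.s)) in ((\t.1) true))) + (let a = (let b = (if ((\c.false) 0) then (\d.d) else (\e.e)) in ((5 * 3) - 5)) in (a + ((a * 5) * a))))
step 4: [let@0.0] ((((let u = true in (\v.6)) true) - (let w = (((\p.(\q.(\r.p))) false) (\s.s)) in ((\t.1) true))) + (let a = (let b = (if ((\c.false) 0) then (\d.d) else (\e.e)) in ((5 * 3) - 5)) in (a + ((a * 5) * a))))
step 5: [let@0.0.0] ((((\v.6) true) - (let w = (((\p.(\q.(\r.p))) false) (\s.s)) in ((\t.1) true))) + (let a = (let b = (if ((\c.false) 0) then (\d.d) else (\e.e)) in ((5 * 3) - 5)) in (a + ((a * 5) * a))))
step 6: [beta@0.0] ((6 - (let w = (((\p.(\q.(\r.p))) false) (\s.s)) in ((\t.1) true))) + (let a = (let b = (if ((\c.false) 0) then (\d.d) else (\e.e)) in ((5 * 3) - 5)) in (a + ((a * 5) * a))))
step 7: [beta@0.1.0.0] ((6 - (let w = ((\q.(\r.false)) (\s.s)) in ((\t.1) true))) + (let a = (let b = (if ((\c.false) 0) then (\d.d) else (\e.e)) in ((5 * 3) - 5)) in (a + ((a * 5) * a))))
step 8: [beta@0.1.0] ((6 - (let w = (\r.false) in ((\t.1) true))) + (let a = (let b = (if ((\c.false) 0) then (\d.d) else (\e.e)) in ((5 * 3) - 5)) in (a + ((a * 5) * a))))
step 9: [let@0.1] ((6 - ((\t.1) true)) + (let a = (let b = (if ((\c.false) 0) then (\d.d) else (\e.e)) in ((5 * 3) - 5)) in (a + ((a * 5) * a))))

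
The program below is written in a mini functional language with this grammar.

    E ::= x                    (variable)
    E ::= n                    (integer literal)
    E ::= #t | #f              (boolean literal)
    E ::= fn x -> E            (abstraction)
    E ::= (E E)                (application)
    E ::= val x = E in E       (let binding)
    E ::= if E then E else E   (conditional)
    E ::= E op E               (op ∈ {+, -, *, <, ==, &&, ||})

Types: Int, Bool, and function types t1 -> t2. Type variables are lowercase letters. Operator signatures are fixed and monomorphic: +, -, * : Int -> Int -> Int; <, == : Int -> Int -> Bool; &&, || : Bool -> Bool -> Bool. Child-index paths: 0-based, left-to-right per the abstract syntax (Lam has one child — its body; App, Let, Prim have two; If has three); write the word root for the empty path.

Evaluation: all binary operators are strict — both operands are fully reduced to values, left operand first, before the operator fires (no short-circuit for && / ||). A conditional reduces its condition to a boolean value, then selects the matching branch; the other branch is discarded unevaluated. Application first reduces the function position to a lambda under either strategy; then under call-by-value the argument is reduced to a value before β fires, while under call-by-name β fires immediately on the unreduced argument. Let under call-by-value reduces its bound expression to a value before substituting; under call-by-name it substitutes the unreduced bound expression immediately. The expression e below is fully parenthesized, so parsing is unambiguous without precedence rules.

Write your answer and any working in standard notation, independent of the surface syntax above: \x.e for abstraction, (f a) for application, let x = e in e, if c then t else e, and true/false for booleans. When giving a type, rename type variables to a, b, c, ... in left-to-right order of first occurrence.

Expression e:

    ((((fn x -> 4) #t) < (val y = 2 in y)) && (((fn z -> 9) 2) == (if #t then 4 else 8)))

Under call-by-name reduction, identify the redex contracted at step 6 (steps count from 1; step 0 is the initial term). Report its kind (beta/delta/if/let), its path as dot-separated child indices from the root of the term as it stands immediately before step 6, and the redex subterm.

Answer: delta at 1 : (9 == 4)

Derivation:
step 0: ((((\x.4) true) < (let y = 2 in y)) && (((\z.9) 2) == (if true then 4 else 8)))
step 1: [beta@0.0] ((4 < (let y = 2 in y)) && (((\z.9) 2) == (if true then 4 else 8)))
step 2: [let@0.1] ((4 < 2) && (((\z.9) 2) == (if true then 4 else 8)))
step 3: [delta@0] (false && (((\z.9) 2) == (if true then 4 else 8)))
step 4: [beta@1.0] (false && (9 == (if true then 4 else 8)))
step 5: [if@1.1] (false && (9 == 4))
step 6: [delta@1] (false && false)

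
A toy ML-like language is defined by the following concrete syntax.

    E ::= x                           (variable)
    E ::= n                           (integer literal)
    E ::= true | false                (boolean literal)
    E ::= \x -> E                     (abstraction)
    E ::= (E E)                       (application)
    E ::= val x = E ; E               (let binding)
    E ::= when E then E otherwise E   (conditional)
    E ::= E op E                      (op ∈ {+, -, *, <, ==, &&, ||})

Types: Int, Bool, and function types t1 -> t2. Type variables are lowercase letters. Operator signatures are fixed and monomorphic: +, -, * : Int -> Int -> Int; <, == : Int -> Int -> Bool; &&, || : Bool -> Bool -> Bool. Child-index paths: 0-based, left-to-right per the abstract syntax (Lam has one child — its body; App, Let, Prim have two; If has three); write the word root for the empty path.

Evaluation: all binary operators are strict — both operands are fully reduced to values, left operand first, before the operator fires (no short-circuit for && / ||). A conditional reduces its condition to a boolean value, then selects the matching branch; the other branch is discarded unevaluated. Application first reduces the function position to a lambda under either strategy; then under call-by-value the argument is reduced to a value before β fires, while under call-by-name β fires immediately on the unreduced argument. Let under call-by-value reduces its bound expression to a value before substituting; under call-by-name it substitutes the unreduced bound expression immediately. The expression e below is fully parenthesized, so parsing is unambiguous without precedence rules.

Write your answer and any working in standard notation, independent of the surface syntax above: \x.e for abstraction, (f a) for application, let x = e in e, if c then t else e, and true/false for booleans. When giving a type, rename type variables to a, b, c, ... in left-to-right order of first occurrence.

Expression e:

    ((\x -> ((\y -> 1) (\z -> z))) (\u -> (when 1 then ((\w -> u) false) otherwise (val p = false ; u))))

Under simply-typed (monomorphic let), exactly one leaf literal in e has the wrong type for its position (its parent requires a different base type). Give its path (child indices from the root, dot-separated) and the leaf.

Answer: 1.0.0 : 1

Working:
\y._ : b -> Int
z : c
\z._ : c -> c
  unify b -> Int ~ (c -> c) -> d
  unify b ~ c -> c
  unify Int ~ d
_ _ : Int
\x._ : a -> Int
  unify Int ~ Bool
  FAIL: mismatch Int ~ Bool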